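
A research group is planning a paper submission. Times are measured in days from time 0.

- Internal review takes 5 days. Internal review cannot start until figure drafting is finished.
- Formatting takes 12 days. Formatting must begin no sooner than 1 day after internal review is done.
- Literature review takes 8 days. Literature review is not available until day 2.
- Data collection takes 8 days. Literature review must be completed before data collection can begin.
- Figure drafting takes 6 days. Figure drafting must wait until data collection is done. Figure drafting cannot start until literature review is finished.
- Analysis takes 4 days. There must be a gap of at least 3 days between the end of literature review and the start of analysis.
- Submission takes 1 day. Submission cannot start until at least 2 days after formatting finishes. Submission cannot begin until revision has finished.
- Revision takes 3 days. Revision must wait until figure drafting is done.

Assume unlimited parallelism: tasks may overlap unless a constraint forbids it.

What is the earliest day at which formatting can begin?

Literature review waits on its own release at day 2, so it starts at day 2 and finishes at 2 + 8 = day 10.
Data collection cannot begin until literature review (finishes day 10). It runs from day 10 to 10 + 8 = day 18.
Figure drafting cannot start until data collection (finishes day 18); literature review (finishes day 10). The controlling bound is day 18, so figure drafting finishes at 18 + 6 = day 24.
Internal review waits on figure drafting (finishes day 24), so it starts at day 24 and finishes at 24 + 5 = day 29.
Formatting waits on internal review (finishes day 29, plus 1-day gap → day 30), so the earliest it can start is day 30.

30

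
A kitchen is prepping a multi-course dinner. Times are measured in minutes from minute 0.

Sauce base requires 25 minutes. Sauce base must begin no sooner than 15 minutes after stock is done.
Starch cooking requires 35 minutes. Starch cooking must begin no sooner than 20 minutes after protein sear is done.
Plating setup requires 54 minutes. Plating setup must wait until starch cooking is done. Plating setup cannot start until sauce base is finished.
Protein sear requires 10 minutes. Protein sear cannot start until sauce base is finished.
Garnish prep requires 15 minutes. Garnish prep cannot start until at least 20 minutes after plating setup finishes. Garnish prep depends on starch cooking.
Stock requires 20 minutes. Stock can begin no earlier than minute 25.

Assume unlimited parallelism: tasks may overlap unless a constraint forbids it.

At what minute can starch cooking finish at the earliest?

150

Stock cannot begin until its own release at minute 25. It runs from minute 25 to 25 + 20 = minute 45.
After stock (finishes minute 45, plus 15-minute gap → minute 60), sauce base can start at minute 60 and finishes at minute 85.
Protein sear waits on sauce base (finishes minute 85), so it starts at minute 85 and finishes at 85 + 10 = minute 95.
Starch cooking waits on protein sear (finishes minute 95, plus 20-minute gap → minute 115), so it starts at minute 115 and finishes at 115 + 35 = minute 150.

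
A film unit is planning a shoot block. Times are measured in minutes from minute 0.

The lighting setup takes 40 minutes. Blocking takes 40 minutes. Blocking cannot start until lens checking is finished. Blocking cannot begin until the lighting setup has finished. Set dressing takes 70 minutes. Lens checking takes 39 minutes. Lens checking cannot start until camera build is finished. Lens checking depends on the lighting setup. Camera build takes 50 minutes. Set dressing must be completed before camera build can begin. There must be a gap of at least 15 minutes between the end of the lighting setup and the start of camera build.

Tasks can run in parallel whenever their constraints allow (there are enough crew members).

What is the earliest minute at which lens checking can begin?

120

The lighting setup can start immediately at minute 0; it finishes at minute 40.
Nothing blocks set dressing, so it runs from minute 0 to minute 70.
Camera build cannot start until set dressing (finishes minute 70); the lighting setup (finishes minute 40, plus 15-minute gap → minute 55). The controlling bound is minute 70, so camera build finishes at 70 + 50 = minute 120.
Lens checking waits on camera build (finishes minute 120); the lighting setup (finishes minute 40). The latest of these is minute 120, which is the earliest lens checking can start.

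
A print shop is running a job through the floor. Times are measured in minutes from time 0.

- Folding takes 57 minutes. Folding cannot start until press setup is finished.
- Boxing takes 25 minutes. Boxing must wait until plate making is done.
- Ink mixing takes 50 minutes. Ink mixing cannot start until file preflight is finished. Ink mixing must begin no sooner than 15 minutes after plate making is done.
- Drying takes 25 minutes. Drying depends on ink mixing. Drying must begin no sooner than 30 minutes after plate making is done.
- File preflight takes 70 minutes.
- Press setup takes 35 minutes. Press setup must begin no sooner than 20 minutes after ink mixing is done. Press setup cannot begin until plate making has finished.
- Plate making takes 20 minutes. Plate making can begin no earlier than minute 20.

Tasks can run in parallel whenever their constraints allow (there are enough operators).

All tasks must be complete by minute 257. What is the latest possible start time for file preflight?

25

Folding has no dependents, so it just needs to finish by minute 257. Starting by 257 − 57 = minute 200 achieves that.
Press setup feeds into folding (must start by minute 200); so press setup must finish by minute 200 and therefore start by minute 165.
Drying has no dependents, so it just needs to finish by minute 257. Starting by 257 − 25 = minute 232 achieves that.
Ink mixing must finish in time for press setup (must start by minute 165, minus 20-minute gap → minute 145); drying (must start by minute 232). The tightest is minute 145, so ink mixing must start by 145 − 50 = minute 95.
File preflight must finish before ink mixing (must start by minute 95). With a 70-minute duration, file preflight must start by 95 − 70 = minute 25.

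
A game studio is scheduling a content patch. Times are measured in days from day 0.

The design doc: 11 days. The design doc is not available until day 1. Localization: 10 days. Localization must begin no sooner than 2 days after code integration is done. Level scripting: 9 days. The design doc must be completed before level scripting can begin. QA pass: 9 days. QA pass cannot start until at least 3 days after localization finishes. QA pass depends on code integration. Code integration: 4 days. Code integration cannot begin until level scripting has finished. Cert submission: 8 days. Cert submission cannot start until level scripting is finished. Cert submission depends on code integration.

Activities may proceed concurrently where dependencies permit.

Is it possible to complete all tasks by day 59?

Yes

After its own release at day 1, the design doc can start at day 1 and finishes at day 12.
After the design doc (finishes day 12), level scripting can start at day 12 and finishes at day 21.
Code integration cannot begin until level scripting (finishes day 21). It runs from day 21 to 21 + 4 = day 25.
For cert submission: level scripting (finishes day 21); code integration (finishes day 25). Taking the maximum gives a start of day 25, and it finishes at 25 + 8 = day 33.
Localization waits on code integration (finishes day 25, plus 2-day gap → day 27), so it starts at day 27 and finishes at 27 + 10 = day 37.
QA pass cannot start until localization (finishes day 37, plus 3-day gap → day 40); code integration (finishes day 25). The controlling bound is day 40, so QA pass finishes at 40 + 9 = day 49.
Every task is finished by day 49, which is no later than the deadline of 59, so the schedule is feasible.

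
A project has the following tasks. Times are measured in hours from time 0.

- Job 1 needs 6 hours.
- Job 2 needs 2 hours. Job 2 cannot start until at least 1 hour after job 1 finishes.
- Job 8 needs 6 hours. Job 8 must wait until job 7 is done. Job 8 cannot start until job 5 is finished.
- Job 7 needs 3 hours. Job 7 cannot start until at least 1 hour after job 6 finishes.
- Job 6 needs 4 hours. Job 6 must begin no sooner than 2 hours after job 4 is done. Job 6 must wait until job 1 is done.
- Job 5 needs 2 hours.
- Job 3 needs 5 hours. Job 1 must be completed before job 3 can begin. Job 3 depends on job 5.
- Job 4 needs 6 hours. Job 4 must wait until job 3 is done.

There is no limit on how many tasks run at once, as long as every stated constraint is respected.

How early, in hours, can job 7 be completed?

27

Job 5 has no prerequisites, so it starts at hour 0 and finishes at hour 2.
Nothing blocks job 1, so it runs from hour 0 to hour 6.
Job 3 has to wait for job 1 (finishes hour 6); job 5 (finishes hour 2). The latest of these is hour 6, so job 3 runs hour 6 to 6 + 5 = hour 11.
After job 3 (finishes hour 11), job 4 can start at hour 11 and finishes at hour 17.
For job 6: job 4 (finishes hour 17, plus 2-hour gap → hour 19); job 1 (finishes hour 6). Taking the maximum gives a start of hour 19, and it finishes at 19 + 4 = hour 23.
Job 7 cannot begin until job 6 (finishes hour 23, plus 1-hour gap → hour 24). It runs from hour 24 to 24 + 3 = hour 27.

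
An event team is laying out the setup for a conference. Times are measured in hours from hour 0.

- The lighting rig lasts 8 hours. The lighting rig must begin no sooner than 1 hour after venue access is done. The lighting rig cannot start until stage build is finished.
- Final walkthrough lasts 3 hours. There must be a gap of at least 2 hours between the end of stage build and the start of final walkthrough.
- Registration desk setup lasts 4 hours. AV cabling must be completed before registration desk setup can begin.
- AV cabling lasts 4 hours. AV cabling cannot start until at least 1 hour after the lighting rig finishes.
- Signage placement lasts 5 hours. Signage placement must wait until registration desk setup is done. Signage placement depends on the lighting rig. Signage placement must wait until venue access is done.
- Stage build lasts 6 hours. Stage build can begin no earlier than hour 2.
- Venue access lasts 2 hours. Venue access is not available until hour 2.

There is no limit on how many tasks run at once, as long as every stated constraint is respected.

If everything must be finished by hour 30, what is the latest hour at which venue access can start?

5

Signage placement must finish by hour 30; it takes 5 hours, so it must start by 30 − 5 = hour 25.
Since signage placement (must start by hour 25) depends on it, registration desk setup must finish by hour 25. Backing off its 4-hour duration gives a latest start of hour 21.
AV cabling must finish before registration desk setup (must start by hour 21). With a 4-hour duration, AV cabling must start by 21 − 4 = hour 17.
The lighting rig feeds AV cabling (must start by hour 17, minus 1-hour gap → hour 16); signage placement (must start by hour 25). Taking the minimum, the lighting rig must finish by hour 16 and start by 16 − 8 = hour 8.
Venue access has several dependents: the lighting rig (must start by hour 8, minus 1-hour gap → hour 7); signage placement (must start by hour 25). The earliest of those limits is hour 7, so venue access must start by 7 − 2 = hour 5.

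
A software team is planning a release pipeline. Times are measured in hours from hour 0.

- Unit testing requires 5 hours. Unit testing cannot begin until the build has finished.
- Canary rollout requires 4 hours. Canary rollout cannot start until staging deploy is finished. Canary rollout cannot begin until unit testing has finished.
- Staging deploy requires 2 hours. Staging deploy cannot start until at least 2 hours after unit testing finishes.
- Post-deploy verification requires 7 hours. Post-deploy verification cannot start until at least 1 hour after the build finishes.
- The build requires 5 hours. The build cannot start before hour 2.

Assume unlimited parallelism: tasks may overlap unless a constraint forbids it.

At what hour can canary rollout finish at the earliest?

After its own release at hour 2, the build can start at hour 2 and finishes at hour 7.
After the build (finishes hour 7), unit testing can start at hour 7 and finishes at hour 12.
After unit testing (finishes hour 12, plus 2-hour gap → hour 14), staging deploy can start at hour 14 and finishes at hour 16.
Canary rollout cannot start until staging deploy (finishes hour 16); unit testing (finishes hour 12). The controlling bound is hour 16, so canary rollout finishes at 16 + 4 = hour 20.

20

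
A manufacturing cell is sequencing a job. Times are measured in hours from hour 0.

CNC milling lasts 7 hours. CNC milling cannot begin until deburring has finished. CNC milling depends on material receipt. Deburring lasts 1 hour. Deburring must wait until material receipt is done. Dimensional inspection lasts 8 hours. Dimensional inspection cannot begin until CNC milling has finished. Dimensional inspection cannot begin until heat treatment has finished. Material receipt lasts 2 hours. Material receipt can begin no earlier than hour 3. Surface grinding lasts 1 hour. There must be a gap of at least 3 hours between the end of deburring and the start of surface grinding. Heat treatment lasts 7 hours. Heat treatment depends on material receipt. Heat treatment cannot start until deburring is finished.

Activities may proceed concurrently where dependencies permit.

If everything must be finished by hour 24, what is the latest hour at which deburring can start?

To finish by hour 24, dimensional inspection (duration 8) must start no later than hour 16.
CNC milling feeds into dimensional inspection (must start by hour 16); so CNC milling must finish by hour 16 and therefore start by hour 9.
Heat treatment must finish before dimensional inspection (must start by hour 16). With a 7-hour duration, heat treatment must start by 16 − 7 = hour 9.
To finish by hour 24, surface grinding (duration 1) must start no later than hour 23.
Deburring feeds CNC milling (must start by hour 9); heat treatment (must start by hour 9); surface grinding (must start by hour 23, minus 3-hour gap → hour 20). Taking the minimum, deburring must finish by hour 9 and start by 9 − 1 = hour 8.

8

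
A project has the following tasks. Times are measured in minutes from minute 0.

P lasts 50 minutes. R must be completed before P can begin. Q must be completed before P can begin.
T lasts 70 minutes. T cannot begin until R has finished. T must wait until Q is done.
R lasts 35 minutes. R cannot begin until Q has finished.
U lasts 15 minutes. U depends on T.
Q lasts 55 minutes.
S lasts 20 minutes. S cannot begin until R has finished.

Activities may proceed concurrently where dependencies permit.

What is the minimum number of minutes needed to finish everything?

Q has no prerequisites, so it starts at minute 0 and finishes at minute 55.
R cannot begin until Q (finishes minute 55). It runs from minute 55 to 55 + 35 = minute 90.
For T: R (finishes minute 90); Q (finishes minute 55). Taking the maximum gives a start of minute 90, and it finishes at 90 + 70 = minute 160.
After T (finishes minute 160), U can start at minute 160 and finishes at minute 175.
S cannot begin until R (finishes minute 90). It runs from minute 90 to 90 + 20 = minute 110.
P cannot start until R (finishes minute 90); Q (finishes minute 55). The controlling bound is minute 90, so P finishes at 90 + 50 = minute 140.
All tasks are finished once the last one completes. Finish times: P at 140, Q at 55, R at 90, S at 110, T at 160, U at 175. The latest is minute 175.

175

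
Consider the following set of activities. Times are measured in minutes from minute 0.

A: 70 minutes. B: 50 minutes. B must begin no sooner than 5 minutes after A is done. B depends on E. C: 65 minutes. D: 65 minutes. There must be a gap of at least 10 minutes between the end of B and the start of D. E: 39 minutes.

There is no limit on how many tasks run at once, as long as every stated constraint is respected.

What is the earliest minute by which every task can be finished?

E has no prerequisites, so it starts at minute 0 and finishes at minute 39.
Nothing blocks C, so it runs from minute 0 to minute 65.
A has no prerequisites, so it starts at minute 0 and finishes at minute 70.
B needs all of A (finishes minute 70, plus 5-minute gap → minute 75); E (finishes minute 39). That puts its earliest start at minute 75; it finishes at 75 + 50 = minute 125.
D cannot begin until B (finishes minute 125, plus 10-minute gap → minute 135). It runs from minute 135 to 135 + 65 = minute 200.
All tasks are finished once the last one completes. Finish times: A at 70, B at 125, C at 65, D at 200, E at 39. The latest is minute 200.

200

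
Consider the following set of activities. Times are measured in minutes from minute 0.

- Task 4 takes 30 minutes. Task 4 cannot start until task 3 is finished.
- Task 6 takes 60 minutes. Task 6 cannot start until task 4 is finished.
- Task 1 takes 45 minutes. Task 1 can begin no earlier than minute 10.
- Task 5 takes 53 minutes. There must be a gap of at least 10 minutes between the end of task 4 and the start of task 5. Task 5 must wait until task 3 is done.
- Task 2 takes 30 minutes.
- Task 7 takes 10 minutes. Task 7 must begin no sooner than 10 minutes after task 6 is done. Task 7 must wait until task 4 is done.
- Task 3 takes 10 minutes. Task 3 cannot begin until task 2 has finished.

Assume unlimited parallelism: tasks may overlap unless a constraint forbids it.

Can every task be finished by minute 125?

No

Task 2 can start immediately at minute 0; it finishes at minute 30.
Task 3 cannot begin until task 2 (finishes minute 30). It runs from minute 30 to 30 + 10 = minute 40.
Task 4 waits on task 3 (finishes minute 40), so it starts at minute 40 and finishes at 40 + 30 = minute 70.
After task 4 (finishes minute 70), task 6 can start at minute 70 and finishes at minute 130.
Task 7 needs all of task 6 (finishes minute 130, plus 10-minute gap → minute 140); task 4 (finishes minute 70). That puts its earliest start at minute 140; it finishes at 140 + 10 = minute 150.
Task 5 needs all of task 4 (finishes minute 70, plus 10-minute gap → minute 80); task 3 (finishes minute 40). That puts its earliest start at minute 80; it finishes at 80 + 53 = minute 133.
Task 1 cannot begin until its own release at minute 10. It runs from minute 10 to 10 + 45 = minute 55.
The earliest everything can be done is minute 150, which is after the deadline of 125, so it is not possible.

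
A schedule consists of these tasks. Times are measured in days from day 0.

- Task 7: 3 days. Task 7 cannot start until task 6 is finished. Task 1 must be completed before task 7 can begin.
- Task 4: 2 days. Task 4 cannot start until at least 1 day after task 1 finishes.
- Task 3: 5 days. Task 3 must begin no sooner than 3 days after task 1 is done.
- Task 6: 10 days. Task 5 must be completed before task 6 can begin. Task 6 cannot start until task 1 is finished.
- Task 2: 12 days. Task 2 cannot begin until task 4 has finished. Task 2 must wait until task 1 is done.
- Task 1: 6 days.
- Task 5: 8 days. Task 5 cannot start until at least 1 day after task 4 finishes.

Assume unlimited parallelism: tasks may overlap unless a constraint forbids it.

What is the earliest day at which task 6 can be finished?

Nothing blocks task 1, so it runs from day 0 to day 6.
Task 4 cannot begin until task 1 (finishes day 6, plus 1-day gap → day 7). It runs from day 7 to 7 + 2 = day 9.
After task 4 (finishes day 9, plus 1-day gap → day 10), task 5 can start at day 10 and finishes at day 18.
Task 6 needs all of task 5 (finishes day 18); task 1 (finishes day 6). That puts its earliest start at day 18; it finishes at 18 + 10 = day 28.

28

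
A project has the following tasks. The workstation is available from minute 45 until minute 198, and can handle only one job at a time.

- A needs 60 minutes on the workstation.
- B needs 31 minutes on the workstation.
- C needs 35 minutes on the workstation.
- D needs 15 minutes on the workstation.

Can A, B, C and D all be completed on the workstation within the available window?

Yes

The workstation window is 198 − 45 = 153 minutes.
Running back to back, the jobs need 60 + 31 + 35 + 15 = 141 minutes on the workstation.
Since 141 ≤ 153, they fit within the window.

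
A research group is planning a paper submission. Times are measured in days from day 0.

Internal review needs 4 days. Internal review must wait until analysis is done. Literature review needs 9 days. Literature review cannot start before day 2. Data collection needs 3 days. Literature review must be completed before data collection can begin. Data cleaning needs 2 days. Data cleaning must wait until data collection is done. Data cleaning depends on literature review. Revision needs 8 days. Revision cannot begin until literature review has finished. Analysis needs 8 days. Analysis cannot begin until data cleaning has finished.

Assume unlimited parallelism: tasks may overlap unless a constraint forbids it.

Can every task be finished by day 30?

After its own release at day 2, literature review can start at day 2 and finishes at day 11.
Revision waits on literature review (finishes day 11), so it starts at day 11 and finishes at 11 + 8 = day 19.
After literature review (finishes day 11), data collection can start at day 11 and finishes at day 14.
Data cleaning needs all of data collection (finishes day 14); literature review (finishes day 11). That puts its earliest start at day 14; it finishes at 14 + 2 = day 16.
Analysis cannot begin until data cleaning (finishes day 16). It runs from day 16 to 16 + 8 = day 24.
Internal review cannot begin until analysis (finishes day 24). It runs from day 24 to 24 + 4 = day 28.
Every task is finished by day 28, which is no later than the deadline of 30, so the schedule is feasible.

Yes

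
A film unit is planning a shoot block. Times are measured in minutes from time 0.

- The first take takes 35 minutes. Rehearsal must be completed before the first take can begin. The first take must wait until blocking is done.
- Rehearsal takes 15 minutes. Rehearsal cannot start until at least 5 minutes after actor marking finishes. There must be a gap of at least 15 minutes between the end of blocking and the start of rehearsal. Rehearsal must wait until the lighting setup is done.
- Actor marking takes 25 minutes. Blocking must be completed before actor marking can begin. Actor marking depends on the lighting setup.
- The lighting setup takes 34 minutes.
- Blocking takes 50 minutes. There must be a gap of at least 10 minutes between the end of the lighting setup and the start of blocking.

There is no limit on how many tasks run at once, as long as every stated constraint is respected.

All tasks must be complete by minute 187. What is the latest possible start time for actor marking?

The first take must finish by minute 187; it takes 35 minutes, so it must start by 187 − 35 = minute 152.
Since the first take (must start by minute 152) depends on it, rehearsal must finish by minute 152. Backing off its 15-minute duration gives a latest start of minute 137.
Actor marking must finish before rehearsal (must start by minute 137, minus 5-minute gap → minute 132). With a 25-minute duration, actor marking must start by 132 − 25 = minute 107.

107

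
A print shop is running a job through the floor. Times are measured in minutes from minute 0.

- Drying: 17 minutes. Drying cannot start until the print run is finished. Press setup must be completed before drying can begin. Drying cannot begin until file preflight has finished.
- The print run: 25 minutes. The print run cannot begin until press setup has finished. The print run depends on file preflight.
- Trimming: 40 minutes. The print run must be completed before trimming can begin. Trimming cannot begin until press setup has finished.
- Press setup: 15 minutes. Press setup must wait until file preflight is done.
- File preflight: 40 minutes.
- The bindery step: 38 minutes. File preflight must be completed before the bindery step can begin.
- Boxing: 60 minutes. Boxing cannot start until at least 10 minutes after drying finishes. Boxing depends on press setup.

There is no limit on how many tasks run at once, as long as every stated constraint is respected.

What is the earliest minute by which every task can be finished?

167

Nothing blocks file preflight, so it runs from minute 0 to minute 40.
The bindery step waits on file preflight (finishes minute 40), so it starts at minute 40 and finishes at 40 + 38 = minute 78.
Press setup waits on file preflight (finishes minute 40), so it starts at minute 40 and finishes at 40 + 15 = minute 55.
The print run cannot start until press setup (finishes minute 55); file preflight (finishes minute 40). The controlling bound is minute 55, so the print run finishes at 55 + 25 = minute 80.
Trimming needs all of the print run (finishes minute 80); press setup (finishes minute 55). That puts its earliest start at minute 80; it finishes at 80 + 40 = minute 120.
Drying has to wait for the print run (finishes minute 80); press setup (finishes minute 55); file preflight (finishes minute 40). The latest of these is minute 80, so drying runs minute 80 to 80 + 17 = minute 97.
Boxing cannot start until drying (finishes minute 97, plus 10-minute gap → minute 107); press setup (finishes minute 55). The controlling bound is minute 107, so boxing finishes at 107 + 60 = minute 167.
All tasks are finished once the last one completes. Finish times: File preflight at 40, Press setup at 55, The print run at 80, Drying at 97, Trimming at 120, The bindery step at 78, Boxing at 167. The latest is minute 167.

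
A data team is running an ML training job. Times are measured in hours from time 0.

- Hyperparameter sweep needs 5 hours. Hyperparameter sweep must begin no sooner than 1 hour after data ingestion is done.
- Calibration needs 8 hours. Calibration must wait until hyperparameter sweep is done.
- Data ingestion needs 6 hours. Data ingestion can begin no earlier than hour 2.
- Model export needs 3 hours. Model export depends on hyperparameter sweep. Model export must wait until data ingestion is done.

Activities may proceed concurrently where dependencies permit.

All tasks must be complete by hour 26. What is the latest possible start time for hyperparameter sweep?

Nothing follows calibration; the deadline of hour 26 is its only limit. It must start by 26 − 8 = hour 18.
Nothing follows model export; the deadline of hour 26 is its only limit. It must start by 26 − 3 = hour 23.
Hyperparameter sweep feeds calibration (must start by hour 18); model export (must start by hour 23). Taking the minimum, hyperparameter sweep must finish by hour 18 and start by 18 − 5 = hour 13.

13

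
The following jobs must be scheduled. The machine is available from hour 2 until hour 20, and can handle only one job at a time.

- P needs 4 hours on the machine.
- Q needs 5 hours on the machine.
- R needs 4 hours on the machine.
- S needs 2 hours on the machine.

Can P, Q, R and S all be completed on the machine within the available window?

The machine window is 20 − 2 = 18 hours.
Running back to back, the jobs need 4 + 5 + 4 + 2 = 15 hours on the machine.
Since 15 ≤ 18, they fit within the window.

Yes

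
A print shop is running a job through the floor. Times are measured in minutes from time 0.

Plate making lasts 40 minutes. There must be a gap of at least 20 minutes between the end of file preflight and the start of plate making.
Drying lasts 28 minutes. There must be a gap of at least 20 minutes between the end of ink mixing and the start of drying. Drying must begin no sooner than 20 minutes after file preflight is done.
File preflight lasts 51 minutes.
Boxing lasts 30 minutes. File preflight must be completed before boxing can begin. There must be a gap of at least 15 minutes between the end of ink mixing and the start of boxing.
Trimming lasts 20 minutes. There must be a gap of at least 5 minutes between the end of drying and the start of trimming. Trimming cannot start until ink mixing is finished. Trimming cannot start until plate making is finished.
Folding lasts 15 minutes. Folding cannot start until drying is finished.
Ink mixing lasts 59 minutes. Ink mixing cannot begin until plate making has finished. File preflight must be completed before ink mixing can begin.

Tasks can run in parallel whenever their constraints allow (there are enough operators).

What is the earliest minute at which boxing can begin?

185

File preflight has no prerequisites, so it starts at minute 0 and finishes at minute 51.
After file preflight (finishes minute 51, plus 20-minute gap → minute 71), plate making can start at minute 71 and finishes at minute 111.
Ink mixing needs all of plate making (finishes minute 111); file preflight (finishes minute 51). That puts its earliest start at minute 111; it finishes at 111 + 59 = minute 170.
Boxing waits on file preflight (finishes minute 51); ink mixing (finishes minute 170, plus 15-minute gap → minute 185). The latest of these is minute 185, which is the earliest boxing can start.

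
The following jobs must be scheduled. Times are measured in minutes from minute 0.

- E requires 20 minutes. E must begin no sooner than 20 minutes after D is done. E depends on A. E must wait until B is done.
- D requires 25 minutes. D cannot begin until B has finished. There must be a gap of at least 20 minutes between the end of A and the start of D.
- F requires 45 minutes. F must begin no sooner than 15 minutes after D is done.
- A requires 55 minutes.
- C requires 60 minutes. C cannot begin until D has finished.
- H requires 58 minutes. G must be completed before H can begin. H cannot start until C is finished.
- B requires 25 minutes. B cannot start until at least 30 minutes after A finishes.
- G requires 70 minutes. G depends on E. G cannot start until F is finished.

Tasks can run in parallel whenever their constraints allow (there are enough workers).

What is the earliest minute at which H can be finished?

323

A has no prerequisites, so it starts at minute 0 and finishes at minute 55.
B waits on A (finishes minute 55, plus 30-minute gap → minute 85), so it starts at minute 85 and finishes at 85 + 25 = minute 110.
For D: B (finishes minute 110); A (finishes minute 55, plus 20-minute gap → minute 75). Taking the maximum gives a start of minute 110, and it finishes at 110 + 25 = minute 135.
After D (finishes minute 135, plus 15-minute gap → minute 150), F can start at minute 150 and finishes at minute 195.
For E: D (finishes minute 135, plus 20-minute gap → minute 155); A (finishes minute 55); B (finishes minute 110). Taking the maximum gives a start of minute 155, and it finishes at 155 + 20 = minute 175.
G cannot start until E (finishes minute 175); F (finishes minute 195). The controlling bound is minute 195, so G finishes at 195 + 70 = minute 265.
After D (finishes minute 135), C can start at minute 135 and finishes at minute 195.
H cannot start until G (finishes minute 265); C (finishes minute 195). The controlling bound is minute 265, so H finishes at 265 + 58 = minute 323.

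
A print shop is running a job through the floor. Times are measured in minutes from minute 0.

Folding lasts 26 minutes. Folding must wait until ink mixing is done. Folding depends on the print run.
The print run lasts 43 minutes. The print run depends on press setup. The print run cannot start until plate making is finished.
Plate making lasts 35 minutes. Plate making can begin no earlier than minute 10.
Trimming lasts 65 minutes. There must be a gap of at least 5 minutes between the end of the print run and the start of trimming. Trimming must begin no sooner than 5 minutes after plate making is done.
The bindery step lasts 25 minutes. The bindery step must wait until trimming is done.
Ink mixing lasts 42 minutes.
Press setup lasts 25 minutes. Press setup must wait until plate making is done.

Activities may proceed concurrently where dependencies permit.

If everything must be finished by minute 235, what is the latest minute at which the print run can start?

97

The bindery step has no dependents, so it just needs to finish by minute 235. Starting by 235 − 25 = minute 210 achieves that.
Since the bindery step (must start by minute 210) depends on it, trimming must finish by minute 210. Backing off its 65-minute duration gives a latest start of minute 145.
Folding must finish by minute 235; it takes 26 minutes, so it must start by 235 − 26 = minute 209.
The print run must finish in time for trimming (must start by minute 145, minus 5-minute gap → minute 140); folding (must start by minute 209). The tightest is minute 140, so the print run must start by 140 − 43 = minute 97.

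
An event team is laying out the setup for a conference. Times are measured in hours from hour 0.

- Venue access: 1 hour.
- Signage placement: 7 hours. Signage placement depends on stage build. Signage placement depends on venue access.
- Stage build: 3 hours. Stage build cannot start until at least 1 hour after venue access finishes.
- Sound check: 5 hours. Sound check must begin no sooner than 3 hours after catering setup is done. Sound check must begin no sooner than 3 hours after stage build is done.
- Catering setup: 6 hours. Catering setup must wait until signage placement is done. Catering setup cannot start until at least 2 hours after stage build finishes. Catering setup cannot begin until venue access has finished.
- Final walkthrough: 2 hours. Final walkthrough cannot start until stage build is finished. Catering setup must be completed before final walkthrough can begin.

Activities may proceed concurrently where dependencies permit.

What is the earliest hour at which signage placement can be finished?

12

Venue access can start immediately at hour 0; it finishes at hour 1.
After venue access (finishes hour 1, plus 1-hour gap → hour 2), stage build can start at hour 2 and finishes at hour 5.
Signage placement has to wait for stage build (finishes hour 5); venue access (finishes hour 1). The latest of these is hour 5, so signage placement runs hour 5 to 5 + 7 = hour 12.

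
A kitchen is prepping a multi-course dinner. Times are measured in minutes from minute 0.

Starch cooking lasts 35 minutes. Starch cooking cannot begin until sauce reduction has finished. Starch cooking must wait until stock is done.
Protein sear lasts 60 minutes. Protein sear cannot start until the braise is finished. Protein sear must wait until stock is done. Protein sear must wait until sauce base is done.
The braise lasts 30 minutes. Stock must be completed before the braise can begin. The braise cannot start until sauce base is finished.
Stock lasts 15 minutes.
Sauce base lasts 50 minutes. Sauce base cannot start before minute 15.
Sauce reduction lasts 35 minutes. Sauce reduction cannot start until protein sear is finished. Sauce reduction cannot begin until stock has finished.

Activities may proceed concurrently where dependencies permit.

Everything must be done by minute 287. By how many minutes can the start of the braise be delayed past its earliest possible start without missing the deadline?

Sauce base waits on its own release at minute 15, so it starts at minute 15 and finishes at 15 + 50 = minute 65.
Stock can start immediately at minute 0; it finishes at minute 15.
The braise has to wait for stock (finishes minute 15); sauce base (finishes minute 65). The latest of these is minute 65, so the braise runs minute 65 to 65 + 30 = minute 95.

Working backward from the deadline:
Starch cooking must finish by minute 287; it takes 35 minutes, so it must start by 287 − 35 = minute 252.
Sauce reduction has to be done before starch cooking (must start by minute 252). That means finishing by minute 252, i.e. starting by 252 − 35 = minute 217.
Protein sear feeds into sauce reduction (must start by minute 217); so protein sear must finish by minute 217 and therefore start by minute 157.
The braise has to be done before protein sear (must start by minute 157). That means finishing by minute 157, i.e. starting by 157 − 30 = minute 127.
So the braise can start as early as minute 65 and as late as minute 127, giving 127 − 65 = 62 minutes of slack.

62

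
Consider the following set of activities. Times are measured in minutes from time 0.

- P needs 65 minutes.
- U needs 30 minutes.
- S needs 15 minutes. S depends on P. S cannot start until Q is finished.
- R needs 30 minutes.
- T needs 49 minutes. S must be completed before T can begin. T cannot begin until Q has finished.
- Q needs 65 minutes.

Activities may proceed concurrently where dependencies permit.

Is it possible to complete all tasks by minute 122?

No

U has no prerequisites, so it starts at minute 0 and finishes at minute 30.
R can start immediately at minute 0; it finishes at minute 30.
Q can start immediately at minute 0; it finishes at minute 65.
P has no prerequisites, so it starts at minute 0 and finishes at minute 65.
For S: P (finishes minute 65); Q (finishes minute 65). Taking the maximum gives a start of minute 65, and it finishes at 65 + 15 = minute 80.
T has to wait for S (finishes minute 80); Q (finishes minute 65). The latest of these is minute 80, so T runs minute 80 to 80 + 49 = minute 129.
The earliest everything can be done is minute 129, which is after the deadline of 122, so it is not possible.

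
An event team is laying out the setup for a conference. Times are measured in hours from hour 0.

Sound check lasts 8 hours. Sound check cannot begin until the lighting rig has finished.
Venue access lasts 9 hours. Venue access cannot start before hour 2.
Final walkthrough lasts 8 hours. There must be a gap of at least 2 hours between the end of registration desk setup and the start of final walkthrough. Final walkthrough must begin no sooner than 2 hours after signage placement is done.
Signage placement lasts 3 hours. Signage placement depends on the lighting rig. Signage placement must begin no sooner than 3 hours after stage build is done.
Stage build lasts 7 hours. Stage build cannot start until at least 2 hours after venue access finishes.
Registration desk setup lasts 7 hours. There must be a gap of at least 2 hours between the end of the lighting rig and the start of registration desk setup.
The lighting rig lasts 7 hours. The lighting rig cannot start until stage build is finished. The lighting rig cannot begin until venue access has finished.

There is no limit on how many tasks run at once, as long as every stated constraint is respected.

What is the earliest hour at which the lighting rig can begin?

20

Venue access waits on its own release at hour 2, so it starts at hour 2 and finishes at 2 + 9 = hour 11.
Stage build cannot begin until venue access (finishes hour 11, plus 2-hour gap → hour 13). It runs from hour 13 to 13 + 7 = hour 20.
The lighting rig waits on stage build (finishes hour 20); venue access (finishes hour 11). The latest of these is hour 20, which is the earliest the lighting rig can start.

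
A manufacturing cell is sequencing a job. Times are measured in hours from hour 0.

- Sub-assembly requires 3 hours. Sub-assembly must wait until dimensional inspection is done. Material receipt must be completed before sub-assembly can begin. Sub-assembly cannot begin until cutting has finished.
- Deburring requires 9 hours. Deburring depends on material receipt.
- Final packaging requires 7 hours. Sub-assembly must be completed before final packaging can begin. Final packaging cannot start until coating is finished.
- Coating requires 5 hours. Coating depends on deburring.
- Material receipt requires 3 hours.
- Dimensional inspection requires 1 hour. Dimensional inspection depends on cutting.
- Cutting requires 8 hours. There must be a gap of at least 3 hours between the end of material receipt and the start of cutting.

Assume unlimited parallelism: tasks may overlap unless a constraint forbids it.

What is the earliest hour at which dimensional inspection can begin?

Nothing blocks material receipt, so it runs from hour 0 to hour 3.
Cutting waits on material receipt (finishes hour 3, plus 3-hour gap → hour 6), so it starts at hour 6 and finishes at 6 + 8 = hour 14.
Dimensional inspection waits on cutting (finishes hour 14), so the earliest it can start is hour 14.

14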